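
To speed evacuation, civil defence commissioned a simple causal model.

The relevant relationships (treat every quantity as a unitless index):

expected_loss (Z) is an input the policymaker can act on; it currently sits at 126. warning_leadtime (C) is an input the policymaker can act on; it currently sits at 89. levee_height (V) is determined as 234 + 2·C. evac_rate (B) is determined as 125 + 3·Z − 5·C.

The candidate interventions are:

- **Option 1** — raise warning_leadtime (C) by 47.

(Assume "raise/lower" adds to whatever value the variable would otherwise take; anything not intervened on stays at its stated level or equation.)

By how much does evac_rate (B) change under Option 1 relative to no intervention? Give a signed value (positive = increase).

Baseline:
  Z = 126
  C = 89
  B = 125 + 3·126 − 5·89 = 58
Option 1 (C + 47):
  Z = 126
  C = 89 + 47 = 136
  B = 125 + 3·126 − 5·136 = -177
Change in B: -177 − 58 = -235

-235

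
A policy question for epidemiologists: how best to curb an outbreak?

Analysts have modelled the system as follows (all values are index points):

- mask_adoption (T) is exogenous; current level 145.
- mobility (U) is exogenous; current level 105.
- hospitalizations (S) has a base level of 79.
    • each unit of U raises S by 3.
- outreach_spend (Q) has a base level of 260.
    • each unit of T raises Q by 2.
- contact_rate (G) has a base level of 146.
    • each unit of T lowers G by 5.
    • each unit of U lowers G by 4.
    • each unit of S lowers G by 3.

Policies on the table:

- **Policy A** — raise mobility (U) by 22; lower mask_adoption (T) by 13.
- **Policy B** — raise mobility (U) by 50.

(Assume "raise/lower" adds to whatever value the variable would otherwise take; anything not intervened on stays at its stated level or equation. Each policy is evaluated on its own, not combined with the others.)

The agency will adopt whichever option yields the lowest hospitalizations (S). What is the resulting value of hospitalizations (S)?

Policy A (U + 22, T − 13):
  U = 105 + 22 = 127
  S = 79 + 3·127 = 460
Policy B (U + 50):
  U = 105 + 50 = 155
  S = 79 + 3·155 = 544
Comparing — Policy A: S=460, Policy B: S=544. Lowest is 460 (Policy A).

460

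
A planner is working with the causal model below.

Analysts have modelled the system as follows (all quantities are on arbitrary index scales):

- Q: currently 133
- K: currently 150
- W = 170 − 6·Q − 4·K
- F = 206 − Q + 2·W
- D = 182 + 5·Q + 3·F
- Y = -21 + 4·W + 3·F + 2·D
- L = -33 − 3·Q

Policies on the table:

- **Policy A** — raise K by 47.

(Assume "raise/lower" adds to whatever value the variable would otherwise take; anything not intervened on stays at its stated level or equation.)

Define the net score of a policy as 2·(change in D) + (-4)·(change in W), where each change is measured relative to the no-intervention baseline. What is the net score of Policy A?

-1504

Baseline:
  Q = 133
  K = 150
  W = 170 − 6·133 − 4·150 = -1228
  F = 206 − 133 + 2·(-1228) = -2383
  D = 182 + 5·133 + 3·(-2383) = -6302
Policy A (K + 47):
  Q = 133
  K = 150 + 47 = 197
  W = 170 − 6·133 − 4·197 = -1416
  F = 206 − 133 + 2·(-1416) = -2759
  D = 182 + 5·133 + 3·(-2759) = -7430
ΔD = -7430 − (-6302) = -1128; ΔW = -1416 − (-1228) = -188
Score = 2·(-1128) + (-4)·(-188) = -1504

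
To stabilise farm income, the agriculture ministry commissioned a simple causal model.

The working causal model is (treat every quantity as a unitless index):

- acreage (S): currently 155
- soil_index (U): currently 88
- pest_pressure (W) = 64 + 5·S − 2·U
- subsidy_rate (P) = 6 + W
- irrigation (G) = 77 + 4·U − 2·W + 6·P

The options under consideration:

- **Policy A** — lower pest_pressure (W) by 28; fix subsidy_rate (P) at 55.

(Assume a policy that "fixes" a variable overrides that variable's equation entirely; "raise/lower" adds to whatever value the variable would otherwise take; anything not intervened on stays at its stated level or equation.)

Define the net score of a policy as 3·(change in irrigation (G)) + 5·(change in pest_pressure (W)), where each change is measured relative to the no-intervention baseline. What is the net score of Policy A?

Baseline:
  S = 155
  U = 88
  W = 64 + 5·155 − 2·88 = 663
  P = 6 + 663 = 669
  G = 77 + 4·88 − 2·663 + 6·669 = 3117
Policy A (W − 28, P := 55):
  S = 155
  U = 88
  W = 64 + 5·155 − 2·88 (−28 from intervention) = 635
  P = 55
  G = 77 + 4·88 − 2·635 + 6·55 = -511
ΔG = -511 − 3117 = -3628; ΔW = 635 − 663 = -28
Score = 3·(-3628) + 5·(-28) = -11024

-11024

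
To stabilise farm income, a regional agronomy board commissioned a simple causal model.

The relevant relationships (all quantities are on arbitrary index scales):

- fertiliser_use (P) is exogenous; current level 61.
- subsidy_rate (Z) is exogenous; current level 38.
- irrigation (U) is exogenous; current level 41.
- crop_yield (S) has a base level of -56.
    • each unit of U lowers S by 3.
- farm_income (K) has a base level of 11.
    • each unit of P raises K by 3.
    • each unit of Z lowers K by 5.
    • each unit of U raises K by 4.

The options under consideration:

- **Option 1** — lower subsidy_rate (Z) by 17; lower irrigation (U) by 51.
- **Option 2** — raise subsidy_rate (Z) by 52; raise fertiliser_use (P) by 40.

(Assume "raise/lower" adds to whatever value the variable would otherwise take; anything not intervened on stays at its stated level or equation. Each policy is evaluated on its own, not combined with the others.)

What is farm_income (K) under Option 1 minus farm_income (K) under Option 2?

21

Option 1 (Z − 17, U − 51):
  P = 61
  Z = 38 − 17 = 21
  U = 41 − 51 = -10
  K = 11 + 3·61 − 5·21 + 4·(-10) = 49
Option 2 (Z + 52, P + 40):
  P = 61 + 40 = 101
  Z = 38 + 52 = 90
  U = 41
  K = 11 + 3·101 − 5·90 + 4·41 = 28
K: 49 − 28 = 21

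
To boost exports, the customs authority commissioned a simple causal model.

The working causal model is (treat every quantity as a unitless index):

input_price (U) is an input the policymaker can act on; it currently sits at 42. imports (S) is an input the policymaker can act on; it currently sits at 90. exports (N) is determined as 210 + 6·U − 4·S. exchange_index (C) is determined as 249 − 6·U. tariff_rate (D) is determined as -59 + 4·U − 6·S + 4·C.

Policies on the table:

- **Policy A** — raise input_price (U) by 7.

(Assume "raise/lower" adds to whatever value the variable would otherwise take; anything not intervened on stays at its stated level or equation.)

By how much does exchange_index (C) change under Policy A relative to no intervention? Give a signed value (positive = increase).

Baseline:
  U = 42
  C = 249 − 6·42 = -3
Policy A (U + 7):
  U = 42 + 7 = 49
  C = 249 − 6·49 = -45
Change in C: -45 − (-3) = -42

-42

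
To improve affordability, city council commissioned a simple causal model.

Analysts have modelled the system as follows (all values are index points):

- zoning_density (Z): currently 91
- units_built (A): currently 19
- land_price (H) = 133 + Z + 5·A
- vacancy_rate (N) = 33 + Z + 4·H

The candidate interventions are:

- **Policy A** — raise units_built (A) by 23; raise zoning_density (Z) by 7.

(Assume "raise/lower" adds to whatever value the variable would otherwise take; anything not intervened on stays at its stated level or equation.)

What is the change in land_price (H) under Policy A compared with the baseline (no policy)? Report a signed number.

Baseline:
  Z = 91
  A = 19
  H = 133 + 91 + 5·19 = 319
Policy A (A + 23, Z + 7):
  Z = 91 + 7 = 98
  A = 19 + 23 = 42
  H = 133 + 98 + 5·42 = 441
Change in H: 441 − 319 = 122

122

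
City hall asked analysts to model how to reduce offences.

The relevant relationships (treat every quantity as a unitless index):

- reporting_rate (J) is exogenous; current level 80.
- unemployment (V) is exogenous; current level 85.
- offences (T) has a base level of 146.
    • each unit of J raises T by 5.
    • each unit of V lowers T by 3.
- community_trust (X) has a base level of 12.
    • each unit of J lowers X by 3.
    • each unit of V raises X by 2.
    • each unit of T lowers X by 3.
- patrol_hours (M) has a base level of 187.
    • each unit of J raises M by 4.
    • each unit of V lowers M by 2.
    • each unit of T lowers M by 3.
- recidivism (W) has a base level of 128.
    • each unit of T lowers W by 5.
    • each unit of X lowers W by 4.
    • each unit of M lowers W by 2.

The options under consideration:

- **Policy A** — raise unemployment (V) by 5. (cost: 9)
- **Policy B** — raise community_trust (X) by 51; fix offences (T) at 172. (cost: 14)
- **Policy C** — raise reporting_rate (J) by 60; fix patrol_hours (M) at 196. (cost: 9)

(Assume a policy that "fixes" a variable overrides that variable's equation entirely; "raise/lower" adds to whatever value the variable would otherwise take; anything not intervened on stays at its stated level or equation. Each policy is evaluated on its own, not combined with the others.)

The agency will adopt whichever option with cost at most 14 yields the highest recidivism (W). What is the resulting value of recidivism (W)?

Policy A (V + 5):
  J = 80
  V = 85 + 5 = 90
  T = 146 + 5·80 − 3·90 = 276
  X = 12 − 3·80 + 2·90 − 3·276 = -876
  M = 187 + 4·80 − 2·90 − 3·276 = -501
  W = 128 − 5·276 − 4·(-876) − 2·(-501) = 3254
Policy B (X + 51, T := 172):
  J = 80
  V = 85
  T = 172
  X = 12 − 3·80 + 2·85 − 3·172 (+51 from intervention) = -523
  M = 187 + 4·80 − 2·85 − 3·172 = -179
  W = 128 − 5·172 − 4·(-523) − 2·(-179) = 1718
Policy C (J + 60, M := 196):
  J = 80 + 60 = 140
  V = 85
  T = 146 + 5·140 − 3·85 = 591
  X = 12 − 3·140 + 2·85 − 3·591 = -2011
  M = 196
  W = 128 − 5·591 − 4·(-2011) − 2·196 = 4825
Comparing — Policy A: W=3254, Policy B: W=1718, Policy C: W=4825. Highest is 4825 (Policy C).

4825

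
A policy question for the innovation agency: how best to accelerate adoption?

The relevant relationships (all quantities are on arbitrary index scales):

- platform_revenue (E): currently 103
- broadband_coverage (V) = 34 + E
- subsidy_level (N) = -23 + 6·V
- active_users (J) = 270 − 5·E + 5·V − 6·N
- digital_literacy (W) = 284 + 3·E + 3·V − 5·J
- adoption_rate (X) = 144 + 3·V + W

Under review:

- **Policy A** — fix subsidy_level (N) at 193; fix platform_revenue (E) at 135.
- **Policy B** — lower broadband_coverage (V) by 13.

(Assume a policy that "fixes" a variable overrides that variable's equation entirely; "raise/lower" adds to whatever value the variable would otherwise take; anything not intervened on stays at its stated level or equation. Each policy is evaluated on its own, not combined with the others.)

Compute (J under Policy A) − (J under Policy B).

3233

Policy A (N := 193, E := 135):
  E = 135
  V = 34 + 135 = 169
  N = 193
  J = 270 − 5·135 + 5·169 − 6·193 = -718
Policy B (V − 13):
  E = 103
  V = 34 + 103 (−13 from intervention) = 124
  N = -23 + 6·124 = 721
  J = 270 − 5·103 + 5·124 − 6·721 = -3951
J: -718 − (-3951) = 3233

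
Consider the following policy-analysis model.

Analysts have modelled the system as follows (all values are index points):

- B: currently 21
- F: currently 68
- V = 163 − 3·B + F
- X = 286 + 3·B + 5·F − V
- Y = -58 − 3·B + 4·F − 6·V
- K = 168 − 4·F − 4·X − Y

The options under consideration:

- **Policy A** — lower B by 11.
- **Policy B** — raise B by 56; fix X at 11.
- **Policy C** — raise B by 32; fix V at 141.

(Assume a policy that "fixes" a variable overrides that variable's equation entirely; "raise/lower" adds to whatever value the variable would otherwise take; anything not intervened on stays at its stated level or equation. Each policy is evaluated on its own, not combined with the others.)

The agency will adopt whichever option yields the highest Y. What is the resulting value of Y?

-17

Policy A (B − 11):
  B = 21 − 11 = 10
  F = 68
  V = 163 − 3·10 + 68 = 201
  Y = -58 − 3·10 + 4·68 − 6·201 = -1022
Policy B (B + 56, X := 11):
  B = 21 + 56 = 77
  F = 68
  V = 163 − 3·77 + 68 = 0
  Y = -58 − 3·77 + 4·68 − 6·0 = -17
Policy C (B + 32, V := 141):
  B = 21 + 32 = 53
  F = 68
  V = 141
  Y = -58 − 3·53 + 4·68 − 6·141 = -791
Comparing — Policy A: Y=-1022, Policy B: Y=-17, Policy C: Y=-791. Highest is -17 (Policy B).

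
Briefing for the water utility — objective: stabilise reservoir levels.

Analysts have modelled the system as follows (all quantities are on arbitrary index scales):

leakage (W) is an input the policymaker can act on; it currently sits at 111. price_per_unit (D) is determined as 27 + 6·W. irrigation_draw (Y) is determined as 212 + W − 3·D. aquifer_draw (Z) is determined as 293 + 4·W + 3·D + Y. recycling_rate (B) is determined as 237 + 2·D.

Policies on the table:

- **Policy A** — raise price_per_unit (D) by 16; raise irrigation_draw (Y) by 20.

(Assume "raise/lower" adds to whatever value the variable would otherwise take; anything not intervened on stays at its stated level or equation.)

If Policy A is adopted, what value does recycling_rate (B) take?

1655

Policy A (D + 16, Y + 20):
  W = 111
  D = 27 + 6·111 (+16 from intervention) = 709
  B = 237 + 2·709 = 1655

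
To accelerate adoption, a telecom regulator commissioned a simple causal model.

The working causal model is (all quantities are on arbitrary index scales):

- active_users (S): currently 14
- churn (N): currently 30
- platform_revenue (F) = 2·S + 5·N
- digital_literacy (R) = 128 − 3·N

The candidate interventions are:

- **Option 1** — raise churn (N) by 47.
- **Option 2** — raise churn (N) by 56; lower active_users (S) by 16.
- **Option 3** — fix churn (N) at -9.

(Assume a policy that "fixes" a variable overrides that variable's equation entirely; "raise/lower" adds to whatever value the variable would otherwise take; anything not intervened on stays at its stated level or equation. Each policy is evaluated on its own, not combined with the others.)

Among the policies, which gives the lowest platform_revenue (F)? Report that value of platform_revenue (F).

Option 1 (N + 47):
  S = 14
  N = 30 + 47 = 77
  F = 0 + 2·14 + 5·77 = 413
Option 2 (N + 56, S − 16):
  S = 14 − 16 = -2
  N = 30 + 56 = 86
  F = 0 + 2·(-2) + 5·86 = 426
Option 3 (N := -9):
  S = 14
  N = -9
  F = 0 + 2·14 + 5·(-9) = -17
Comparing — Option 1: F=413, Option 2: F=426, Option 3: F=-17. Lowest is -17 (Option 3).

-17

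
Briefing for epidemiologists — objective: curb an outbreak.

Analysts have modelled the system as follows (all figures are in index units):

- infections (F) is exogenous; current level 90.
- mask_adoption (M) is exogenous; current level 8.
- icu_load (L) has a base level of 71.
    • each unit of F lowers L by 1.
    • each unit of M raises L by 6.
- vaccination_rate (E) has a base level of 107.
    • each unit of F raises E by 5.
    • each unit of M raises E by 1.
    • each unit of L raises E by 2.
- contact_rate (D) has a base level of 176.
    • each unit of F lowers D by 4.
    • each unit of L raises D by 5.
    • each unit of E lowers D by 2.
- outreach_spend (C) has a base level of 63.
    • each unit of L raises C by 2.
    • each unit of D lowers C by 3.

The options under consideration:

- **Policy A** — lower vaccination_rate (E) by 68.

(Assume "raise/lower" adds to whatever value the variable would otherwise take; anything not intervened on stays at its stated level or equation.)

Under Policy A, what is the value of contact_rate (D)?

-1149

Policy A (E − 68):
  F = 90
  M = 8
  L = 71 − 90 + 6·8 = 29
  E = 107 + 5·90 + 8 + 2·29 (−68 from intervention) = 555
  D = 176 − 4·90 + 5·29 − 2·555 = -1149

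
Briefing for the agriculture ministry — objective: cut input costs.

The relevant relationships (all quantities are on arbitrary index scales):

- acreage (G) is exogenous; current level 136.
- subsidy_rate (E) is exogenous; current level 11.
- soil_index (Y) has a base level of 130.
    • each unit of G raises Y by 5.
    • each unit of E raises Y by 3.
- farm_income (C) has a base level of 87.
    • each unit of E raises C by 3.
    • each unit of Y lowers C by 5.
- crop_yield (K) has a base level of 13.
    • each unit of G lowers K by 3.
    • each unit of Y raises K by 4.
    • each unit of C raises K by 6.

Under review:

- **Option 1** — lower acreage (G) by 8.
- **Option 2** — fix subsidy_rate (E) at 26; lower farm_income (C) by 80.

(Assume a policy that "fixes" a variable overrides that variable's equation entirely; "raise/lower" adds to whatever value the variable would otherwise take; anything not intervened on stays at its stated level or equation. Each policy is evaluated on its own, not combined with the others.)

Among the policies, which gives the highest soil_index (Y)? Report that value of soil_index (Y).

Option 1 (G − 8):
  G = 136 − 8 = 128
  E = 11
  Y = 130 + 5·128 + 3·11 = 803
Option 2 (E := 26, C − 80):
  G = 136
  E = 26
  Y = 130 + 5·136 + 3·26 = 888
Comparing — Option 1: Y=803, Option 2: Y=888. Highest is 888 (Option 2).

888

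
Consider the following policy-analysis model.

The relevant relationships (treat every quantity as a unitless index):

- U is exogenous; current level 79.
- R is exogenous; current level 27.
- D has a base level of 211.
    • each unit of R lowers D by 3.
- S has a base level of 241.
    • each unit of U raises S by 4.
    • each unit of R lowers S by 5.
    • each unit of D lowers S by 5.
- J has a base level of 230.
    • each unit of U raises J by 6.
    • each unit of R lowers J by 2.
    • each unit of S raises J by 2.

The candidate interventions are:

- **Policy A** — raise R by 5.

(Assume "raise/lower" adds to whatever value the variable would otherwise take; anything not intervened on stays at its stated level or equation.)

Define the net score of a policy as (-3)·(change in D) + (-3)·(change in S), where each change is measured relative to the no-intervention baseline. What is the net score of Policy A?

-105

Baseline:
  U = 79
  R = 27
  D = 211 − 3·27 = 130
  S = 241 + 4·79 − 5·27 − 5·130 = -228
Policy A (R + 5):
  U = 79
  R = 27 + 5 = 32
  D = 211 − 3·32 = 115
  S = 241 + 4·79 − 5·32 − 5·115 = -178
ΔD = 115 − 130 = -15; ΔS = -178 − (-228) = 50
Score = (-3)·(-15) + (-3)·50 = -105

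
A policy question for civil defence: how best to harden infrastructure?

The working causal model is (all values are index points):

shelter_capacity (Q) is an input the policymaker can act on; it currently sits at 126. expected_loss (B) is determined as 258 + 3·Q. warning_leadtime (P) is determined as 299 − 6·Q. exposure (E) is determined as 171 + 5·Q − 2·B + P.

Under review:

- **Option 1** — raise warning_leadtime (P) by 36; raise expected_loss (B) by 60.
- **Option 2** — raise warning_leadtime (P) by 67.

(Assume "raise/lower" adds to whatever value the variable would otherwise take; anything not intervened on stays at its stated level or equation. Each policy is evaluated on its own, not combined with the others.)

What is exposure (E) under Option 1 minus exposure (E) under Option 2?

Option 1 (P + 36, B + 60):
  Q = 126
  B = 258 + 3·126 (+60 from intervention) = 696
  P = 299 − 6·126 (+36 from intervention) = -421
  E = 171 + 5·126 − 2·696 + (-421) = -1012
Option 2 (P + 67):
  Q = 126
  B = 258 + 3·126 = 636
  P = 299 − 6·126 (+67 from intervention) = -390
  E = 171 + 5·126 − 2·636 + (-390) = -861
E: -1012 − (-861) = -151

-151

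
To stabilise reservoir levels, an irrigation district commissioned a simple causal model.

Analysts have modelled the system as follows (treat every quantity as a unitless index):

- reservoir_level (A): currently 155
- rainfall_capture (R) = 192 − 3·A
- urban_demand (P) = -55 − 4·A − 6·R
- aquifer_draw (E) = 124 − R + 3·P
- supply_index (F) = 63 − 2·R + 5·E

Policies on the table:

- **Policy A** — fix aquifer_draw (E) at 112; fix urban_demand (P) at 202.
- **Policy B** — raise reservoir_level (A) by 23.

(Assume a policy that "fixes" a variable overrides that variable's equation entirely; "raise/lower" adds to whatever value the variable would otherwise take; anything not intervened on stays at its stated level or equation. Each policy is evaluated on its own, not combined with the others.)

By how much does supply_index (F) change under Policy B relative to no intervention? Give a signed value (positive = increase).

5313

Baseline:
  A = 155
  R = 192 − 3·155 = -273
  P = -55 − 4·155 − 6·(-273) = 963
  E = 124 − (-273) + 3·963 = 3286
  F = 63 − 2·(-273) + 5·3286 = 17039
Policy B (A + 23):
  A = 155 + 23 = 178
  R = 192 − 3·178 = -342
  P = -55 − 4·178 − 6·(-342) = 1285
  E = 124 − (-342) + 3·1285 = 4321
  F = 63 − 2·(-342) + 5·4321 = 22352
Change in F: 22352 − 17039 = 5313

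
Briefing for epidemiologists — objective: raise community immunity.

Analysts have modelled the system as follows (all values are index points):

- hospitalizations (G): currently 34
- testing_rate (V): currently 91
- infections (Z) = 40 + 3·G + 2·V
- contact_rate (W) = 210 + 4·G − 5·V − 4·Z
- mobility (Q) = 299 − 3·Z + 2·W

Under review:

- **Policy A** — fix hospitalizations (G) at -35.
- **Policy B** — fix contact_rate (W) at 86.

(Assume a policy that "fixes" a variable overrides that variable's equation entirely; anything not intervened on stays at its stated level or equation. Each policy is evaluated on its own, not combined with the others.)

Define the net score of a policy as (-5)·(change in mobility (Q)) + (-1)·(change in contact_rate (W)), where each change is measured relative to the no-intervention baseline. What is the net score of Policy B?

-16401

Baseline:
  G = 34
  V = 91
  Z = 40 + 3·34 + 2·91 = 324
  W = 210 + 4·34 − 5·91 − 4·324 = -1405
  Q = 299 − 3·324 + 2·(-1405) = -3483
Policy B (W := 86):
  G = 34
  V = 91
  Z = 40 + 3·34 + 2·91 = 324
  W = 86
  Q = 299 − 3·324 + 2·86 = -501
ΔQ = -501 − (-3483) = 2982; ΔW = 86 − (-1405) = 1491
Score = (-5)·2982 + (-1)·1491 = -16401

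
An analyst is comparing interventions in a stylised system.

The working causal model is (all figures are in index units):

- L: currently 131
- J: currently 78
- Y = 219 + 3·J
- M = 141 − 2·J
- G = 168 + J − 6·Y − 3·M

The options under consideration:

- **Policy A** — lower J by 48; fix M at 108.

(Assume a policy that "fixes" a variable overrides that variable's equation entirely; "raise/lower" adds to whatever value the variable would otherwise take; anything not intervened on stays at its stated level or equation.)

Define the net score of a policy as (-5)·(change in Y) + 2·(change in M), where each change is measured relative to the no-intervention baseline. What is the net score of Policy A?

Baseline:
  J = 78
  Y = 219 + 3·78 = 453
  M = 141 − 2·78 = -15
Policy A (J − 48, M := 108):
  J = 78 − 48 = 30
  Y = 219 + 3·30 = 309
  M = 108
ΔY = 309 − 453 = -144; ΔM = 108 − (-15) = 123
Score = (-5)·(-144) + 2·123 = 966

966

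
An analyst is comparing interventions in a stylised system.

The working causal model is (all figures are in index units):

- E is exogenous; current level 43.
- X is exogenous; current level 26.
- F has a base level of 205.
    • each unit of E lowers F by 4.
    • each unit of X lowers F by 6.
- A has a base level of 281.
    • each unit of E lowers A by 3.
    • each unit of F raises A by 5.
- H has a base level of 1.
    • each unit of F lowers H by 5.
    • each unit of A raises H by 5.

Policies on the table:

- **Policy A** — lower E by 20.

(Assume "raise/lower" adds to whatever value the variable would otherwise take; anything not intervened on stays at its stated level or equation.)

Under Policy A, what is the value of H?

Policy A (E − 20):
  E = 43 − 20 = 23
  X = 26
  F = 205 − 4·23 − 6·26 = -43
  A = 281 − 3·23 + 5·(-43) = -3
  H = 1 − 5·(-43) + 5·(-3) = 201

201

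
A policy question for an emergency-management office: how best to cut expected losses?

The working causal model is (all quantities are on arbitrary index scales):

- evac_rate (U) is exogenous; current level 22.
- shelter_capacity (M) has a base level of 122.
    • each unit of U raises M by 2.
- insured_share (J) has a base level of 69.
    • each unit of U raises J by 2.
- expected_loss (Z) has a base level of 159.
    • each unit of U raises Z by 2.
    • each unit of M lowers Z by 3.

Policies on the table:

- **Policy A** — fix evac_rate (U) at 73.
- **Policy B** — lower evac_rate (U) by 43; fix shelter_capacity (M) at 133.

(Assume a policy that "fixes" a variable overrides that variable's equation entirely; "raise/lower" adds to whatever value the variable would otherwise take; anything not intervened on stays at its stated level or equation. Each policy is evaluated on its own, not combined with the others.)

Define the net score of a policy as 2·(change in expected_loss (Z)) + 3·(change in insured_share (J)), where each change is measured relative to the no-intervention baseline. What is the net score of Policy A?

-102

Baseline:
  U = 22
  M = 122 + 2·22 = 166
  J = 69 + 2·22 = 113
  Z = 159 + 2·22 − 3·166 = -295
Policy A (U := 73):
  U = 73
  M = 122 + 2·73 = 268
  J = 69 + 2·73 = 215
  Z = 159 + 2·73 − 3·268 = -499
ΔZ = -499 − (-295) = -204; ΔJ = 215 − 113 = 102
Score = 2·(-204) + 3·102 = -102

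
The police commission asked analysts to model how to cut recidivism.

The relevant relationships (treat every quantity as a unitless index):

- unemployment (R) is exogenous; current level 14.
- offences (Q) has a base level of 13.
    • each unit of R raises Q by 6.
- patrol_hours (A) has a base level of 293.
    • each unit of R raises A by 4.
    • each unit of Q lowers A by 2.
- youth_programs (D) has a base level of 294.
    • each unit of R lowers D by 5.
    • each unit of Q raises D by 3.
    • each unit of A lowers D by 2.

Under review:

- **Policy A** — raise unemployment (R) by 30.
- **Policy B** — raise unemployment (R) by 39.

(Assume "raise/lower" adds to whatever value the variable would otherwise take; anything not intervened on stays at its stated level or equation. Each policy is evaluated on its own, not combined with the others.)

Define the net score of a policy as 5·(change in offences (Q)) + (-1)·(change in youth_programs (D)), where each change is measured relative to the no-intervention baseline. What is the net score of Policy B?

Baseline:
  R = 14
  Q = 13 + 6·14 = 97
  A = 293 + 4·14 − 2·97 = 155
  D = 294 − 5·14 + 3·97 − 2·155 = 205
Policy B (R + 39):
  R = 14 + 39 = 53
  Q = 13 + 6·53 = 331
  A = 293 + 4·53 − 2·331 = -157
  D = 294 − 5·53 + 3·331 − 2·(-157) = 1336
ΔQ = 331 − 97 = 234; ΔD = 1336 − 205 = 1131
Score = 5·234 + (-1)·1131 = 39

39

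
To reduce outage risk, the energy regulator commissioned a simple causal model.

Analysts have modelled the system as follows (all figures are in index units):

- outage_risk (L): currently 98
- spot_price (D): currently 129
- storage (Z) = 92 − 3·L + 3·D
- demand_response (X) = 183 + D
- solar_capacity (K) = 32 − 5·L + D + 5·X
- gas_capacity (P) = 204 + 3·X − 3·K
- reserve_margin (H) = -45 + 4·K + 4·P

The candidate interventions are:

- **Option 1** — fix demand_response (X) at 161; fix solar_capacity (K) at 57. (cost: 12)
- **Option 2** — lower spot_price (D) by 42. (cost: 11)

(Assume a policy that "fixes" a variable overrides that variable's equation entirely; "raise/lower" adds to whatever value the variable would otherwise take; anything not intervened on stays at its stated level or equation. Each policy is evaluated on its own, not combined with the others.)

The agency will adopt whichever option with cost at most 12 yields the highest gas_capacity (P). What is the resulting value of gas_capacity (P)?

Option 1 (X := 161, K := 57):
  L = 98
  D = 129
  X = 161
  K = 57
  P = 204 + 3·161 − 3·57 = 516
Option 2 (D − 42):
  L = 98
  D = 129 − 42 = 87
  X = 183 + 87 = 270
  K = 32 − 5·98 + 87 + 5·270 = 979
  P = 204 + 3·270 − 3·979 = -1923
Comparing — Option 1: P=516, Option 2: P=-1923. Highest is 516 (Option 1).

516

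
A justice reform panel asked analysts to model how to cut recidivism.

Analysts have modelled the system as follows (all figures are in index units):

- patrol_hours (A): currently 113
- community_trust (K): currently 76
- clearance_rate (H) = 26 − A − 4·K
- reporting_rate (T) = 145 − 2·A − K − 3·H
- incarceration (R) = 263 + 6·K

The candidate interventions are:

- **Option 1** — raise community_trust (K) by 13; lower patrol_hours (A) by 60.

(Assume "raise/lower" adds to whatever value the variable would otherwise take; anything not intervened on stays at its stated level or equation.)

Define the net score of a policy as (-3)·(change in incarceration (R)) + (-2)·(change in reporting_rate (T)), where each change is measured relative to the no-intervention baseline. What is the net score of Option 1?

Baseline:
  A = 113
  K = 76
  H = 26 − 113 − 4·76 = -391
  T = 145 − 2·113 − 76 − 3·(-391) = 1016
  R = 263 + 6·76 = 719
Option 1 (K + 13, A − 60):
  A = 113 − 60 = 53
  K = 76 + 13 = 89
  H = 26 − 53 − 4·89 = -383
  T = 145 − 2·53 − 89 − 3·(-383) = 1099
  R = 263 + 6·89 = 797
ΔR = 797 − 719 = 78; ΔT = 1099 − 1016 = 83
Score = (-3)·78 + (-2)·83 = -400

-400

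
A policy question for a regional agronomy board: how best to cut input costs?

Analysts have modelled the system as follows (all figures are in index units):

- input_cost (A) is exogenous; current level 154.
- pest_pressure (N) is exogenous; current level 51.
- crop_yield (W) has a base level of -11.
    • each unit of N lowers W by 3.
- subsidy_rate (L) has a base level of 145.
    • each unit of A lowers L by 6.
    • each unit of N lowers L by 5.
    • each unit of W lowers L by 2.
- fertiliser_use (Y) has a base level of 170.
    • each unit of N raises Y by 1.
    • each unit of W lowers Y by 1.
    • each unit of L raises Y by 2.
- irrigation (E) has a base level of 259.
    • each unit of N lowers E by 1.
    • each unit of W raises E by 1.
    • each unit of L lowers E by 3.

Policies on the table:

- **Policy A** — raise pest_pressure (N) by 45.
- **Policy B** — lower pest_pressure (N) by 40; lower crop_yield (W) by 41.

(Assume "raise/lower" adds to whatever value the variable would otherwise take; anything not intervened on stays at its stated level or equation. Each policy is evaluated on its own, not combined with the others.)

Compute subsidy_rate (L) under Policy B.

Policy B (N − 40, W − 41):
  A = 154
  N = 51 − 40 = 11
  W = -11 − 3·11 (−41 from intervention) = -85
  L = 145 − 6·154 − 5·11 − 2·(-85) = -664

-664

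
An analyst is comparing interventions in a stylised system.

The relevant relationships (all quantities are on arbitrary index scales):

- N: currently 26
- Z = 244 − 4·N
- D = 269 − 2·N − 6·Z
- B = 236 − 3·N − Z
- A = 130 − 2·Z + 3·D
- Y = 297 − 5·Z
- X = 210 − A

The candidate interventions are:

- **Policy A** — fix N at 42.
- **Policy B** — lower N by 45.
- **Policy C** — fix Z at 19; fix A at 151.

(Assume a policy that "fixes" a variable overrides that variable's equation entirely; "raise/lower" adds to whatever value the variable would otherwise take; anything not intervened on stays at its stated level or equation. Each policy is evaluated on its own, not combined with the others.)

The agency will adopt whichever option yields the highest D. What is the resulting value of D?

103

Policy A (N := 42):
  N = 42
  Z = 244 − 4·42 = 76
  D = 269 − 2·42 − 6·76 = -271
Policy B (N − 45):
  N = 26 − 45 = -19
  Z = 244 − 4·(-19) = 320
  D = 269 − 2·(-19) − 6·320 = -1613
Policy C (Z := 19, A := 151):
  N = 26
  Z = 19
  D = 269 − 2·26 − 6·19 = 103
Comparing — Policy A: D=-271, Policy B: D=-1613, Policy C: D=103. Highest is 103 (Policy C).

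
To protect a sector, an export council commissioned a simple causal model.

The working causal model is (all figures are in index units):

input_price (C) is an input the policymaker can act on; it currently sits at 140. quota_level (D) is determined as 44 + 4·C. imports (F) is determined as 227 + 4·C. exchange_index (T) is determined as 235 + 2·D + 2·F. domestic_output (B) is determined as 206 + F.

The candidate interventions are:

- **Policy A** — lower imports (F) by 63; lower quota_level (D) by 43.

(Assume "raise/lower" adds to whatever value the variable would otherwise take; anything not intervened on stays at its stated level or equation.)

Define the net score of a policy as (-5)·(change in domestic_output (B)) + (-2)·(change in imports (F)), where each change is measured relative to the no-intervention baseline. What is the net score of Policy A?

441

Baseline:
  C = 140
  F = 227 + 4·140 = 787
  B = 206 + 787 = 993
Policy A (F − 63, D − 43):
  C = 140
  F = 227 + 4·140 (−63 from intervention) = 724
  B = 206 + 724 = 930
ΔB = 930 − 993 = -63; ΔF = 724 − 787 = -63
Score = (-5)·(-63) + (-2)·(-63) = 441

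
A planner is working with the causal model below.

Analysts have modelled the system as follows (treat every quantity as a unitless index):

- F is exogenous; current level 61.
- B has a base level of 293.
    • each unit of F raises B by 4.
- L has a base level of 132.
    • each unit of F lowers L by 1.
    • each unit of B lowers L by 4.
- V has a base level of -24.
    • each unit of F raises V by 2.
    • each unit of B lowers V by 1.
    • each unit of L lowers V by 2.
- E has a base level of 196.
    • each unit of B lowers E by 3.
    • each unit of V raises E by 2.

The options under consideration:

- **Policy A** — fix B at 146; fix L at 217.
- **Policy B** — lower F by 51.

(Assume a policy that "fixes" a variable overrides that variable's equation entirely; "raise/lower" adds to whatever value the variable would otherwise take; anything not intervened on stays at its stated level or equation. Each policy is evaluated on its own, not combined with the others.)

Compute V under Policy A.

Policy A (B := 146, L := 217):
  F = 61
  B = 146
  L = 217
  V = -24 + 2·61 − 146 − 2·217 = -482

-482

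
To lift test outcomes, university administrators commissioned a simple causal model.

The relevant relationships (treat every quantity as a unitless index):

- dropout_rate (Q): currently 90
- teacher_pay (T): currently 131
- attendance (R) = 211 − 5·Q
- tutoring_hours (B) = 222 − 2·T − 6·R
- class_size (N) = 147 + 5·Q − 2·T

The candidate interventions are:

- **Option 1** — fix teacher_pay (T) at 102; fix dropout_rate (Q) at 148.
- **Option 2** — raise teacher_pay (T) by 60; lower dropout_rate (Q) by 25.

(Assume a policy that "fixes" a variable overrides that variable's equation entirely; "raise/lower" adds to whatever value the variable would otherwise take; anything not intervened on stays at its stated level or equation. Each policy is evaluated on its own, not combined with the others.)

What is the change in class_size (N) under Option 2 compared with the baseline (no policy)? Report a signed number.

-245

Baseline:
  Q = 90
  T = 131
  N = 147 + 5·90 − 2·131 = 335
Option 2 (T + 60, Q − 25):
  Q = 90 − 25 = 65
  T = 131 + 60 = 191
  N = 147 + 5·65 − 2·191 = 90
Change in N: 90 − 335 = -245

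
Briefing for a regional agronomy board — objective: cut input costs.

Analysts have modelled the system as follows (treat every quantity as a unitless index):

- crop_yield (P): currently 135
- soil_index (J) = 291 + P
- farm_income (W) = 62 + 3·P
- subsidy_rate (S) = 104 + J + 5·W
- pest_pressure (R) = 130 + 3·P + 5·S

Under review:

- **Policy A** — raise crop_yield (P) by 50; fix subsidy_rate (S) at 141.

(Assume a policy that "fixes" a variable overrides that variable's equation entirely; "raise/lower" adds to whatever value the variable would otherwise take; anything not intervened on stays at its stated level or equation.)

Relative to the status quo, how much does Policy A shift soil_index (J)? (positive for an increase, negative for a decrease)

50

Baseline:
  P = 135
  J = 291 + 135 = 426
Policy A (P + 50, S := 141):
  P = 135 + 50 = 185
  J = 291 + 185 = 476
Change in J: 476 − 426 = 50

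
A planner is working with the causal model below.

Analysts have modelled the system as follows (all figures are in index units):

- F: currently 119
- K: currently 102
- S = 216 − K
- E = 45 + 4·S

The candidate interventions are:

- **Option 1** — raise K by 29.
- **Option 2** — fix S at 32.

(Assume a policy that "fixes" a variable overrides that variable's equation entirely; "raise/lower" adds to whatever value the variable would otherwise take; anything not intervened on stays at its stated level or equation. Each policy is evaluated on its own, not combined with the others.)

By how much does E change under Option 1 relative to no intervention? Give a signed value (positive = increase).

-116

Baseline:
  K = 102
  S = 216 − 102 = 114
  E = 45 + 4·114 = 501
Option 1 (K + 29):
  K = 102 + 29 = 131
  S = 216 − 131 = 85
  E = 45 + 4·85 = 385
Change in E: 385 − 501 = -116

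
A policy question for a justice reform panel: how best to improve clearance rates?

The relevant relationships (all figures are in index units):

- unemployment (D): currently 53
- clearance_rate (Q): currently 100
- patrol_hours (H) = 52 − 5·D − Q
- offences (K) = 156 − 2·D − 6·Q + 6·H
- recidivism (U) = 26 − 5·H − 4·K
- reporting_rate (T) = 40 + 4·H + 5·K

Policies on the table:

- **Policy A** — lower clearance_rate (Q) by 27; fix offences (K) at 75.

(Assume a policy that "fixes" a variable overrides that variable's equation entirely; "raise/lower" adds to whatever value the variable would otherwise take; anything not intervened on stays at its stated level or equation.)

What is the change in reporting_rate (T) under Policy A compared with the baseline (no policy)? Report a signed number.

Baseline:
  D = 53
  Q = 100
  H = 52 − 5·53 − 100 = -313
  K = 156 − 2·53 − 6·100 + 6·(-313) = -2428
  T = 40 + 4·(-313) + 5·(-2428) = -13352
Policy A (Q − 27, K := 75):
  D = 53
  Q = 100 − 27 = 73
  H = 52 − 5·53 − 73 = -286
  K = 75
  T = 40 + 4·(-286) + 5·75 = -729
Change in T: -729 − (-13352) = 12623

12623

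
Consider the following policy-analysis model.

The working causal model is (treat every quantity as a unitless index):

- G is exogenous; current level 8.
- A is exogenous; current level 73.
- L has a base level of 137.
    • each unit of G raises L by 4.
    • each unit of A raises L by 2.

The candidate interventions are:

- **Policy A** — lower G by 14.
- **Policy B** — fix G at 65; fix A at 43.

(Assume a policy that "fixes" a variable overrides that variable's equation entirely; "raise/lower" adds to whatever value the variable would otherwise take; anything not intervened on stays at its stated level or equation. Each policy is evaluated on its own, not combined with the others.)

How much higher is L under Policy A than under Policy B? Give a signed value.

Policy A (G − 14):
  G = 8 − 14 = -6
  A = 73
  L = 137 + 4·(-6) + 2·73 = 259
Policy B (G := 65, A := 43):
  G = 65
  A = 43
  L = 137 + 4·65 + 2·43 = 483
L: 259 − 483 = -224

-224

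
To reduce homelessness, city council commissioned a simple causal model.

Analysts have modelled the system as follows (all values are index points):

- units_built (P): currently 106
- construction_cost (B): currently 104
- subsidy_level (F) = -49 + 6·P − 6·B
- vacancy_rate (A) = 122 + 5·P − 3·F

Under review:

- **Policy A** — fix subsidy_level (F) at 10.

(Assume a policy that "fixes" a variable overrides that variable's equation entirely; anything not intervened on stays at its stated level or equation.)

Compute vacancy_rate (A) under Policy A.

622

Policy A (F := 10):
  P = 106
  B = 104
  F = 10
  A = 122 + 5·106 − 3·10 = 622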